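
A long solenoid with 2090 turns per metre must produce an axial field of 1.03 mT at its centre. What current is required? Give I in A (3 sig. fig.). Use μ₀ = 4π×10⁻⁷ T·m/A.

Inside a long solenoid B = μ₀nI with n = 2090 m⁻¹, so I = B/(μ₀n).
I = 1.03×10⁻³ / (4π×10⁻⁷ × 2090) = 0.392 A.

I ≈ 0.392 A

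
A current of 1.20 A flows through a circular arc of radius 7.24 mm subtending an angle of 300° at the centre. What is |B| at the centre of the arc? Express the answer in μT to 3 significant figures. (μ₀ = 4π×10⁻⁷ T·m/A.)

B ≈ 86.8 μT

The Biot–Savart field of a circular arc at its centre is B = μ₀Iφ/(4πR), with φ = 5.236 rad.
B = (4π×10⁻⁷ × 1.20 × 5.236) / (4π × 0.00724) = 8.68×10⁻⁵ T.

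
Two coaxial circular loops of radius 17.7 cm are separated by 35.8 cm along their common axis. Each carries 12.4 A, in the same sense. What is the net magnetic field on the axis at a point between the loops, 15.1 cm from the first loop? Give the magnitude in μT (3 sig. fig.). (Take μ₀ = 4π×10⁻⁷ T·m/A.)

B ≈ 31.5 μT

Each loop contributes B = μ₀IR²/[2(R²+z²)^(3/2)] on the axis, with z measured from that loop.
Loop 1 (z = 0.151 m): B₁ = 1.94×10⁻⁵ T. Loop 2 (z = 0.207 m): B₂ = 1.21×10⁻⁵ T.
The fields add: B = B₁ + B₂ = 3.15×10⁻⁵ T.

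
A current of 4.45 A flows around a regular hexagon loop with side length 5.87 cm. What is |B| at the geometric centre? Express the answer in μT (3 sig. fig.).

Each side is a finite straight segment at perpendicular distance d = a/(2 tan(π/6)) = 0.05084 m from the centre, with end-angles ±π/6.
One side contributes B₁ = (μ₀I/4πd)·2 sin(π/6) = 8.75×10⁻⁶ T.
All 6 sides add in the same direction: B = 6 × 8.75×10⁻⁶ = 5.25×10⁻⁵ T.

B ≈ 52.5 μT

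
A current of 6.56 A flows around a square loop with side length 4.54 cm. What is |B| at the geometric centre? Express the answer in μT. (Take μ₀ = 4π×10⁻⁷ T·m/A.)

Each side is a finite straight segment at perpendicular distance d = a/(2 tan(π/4)) = 0.0227 m from the centre, with end-angles ±π/4.
One side contributes B₁ = (μ₀I/4πd)·2 sin(π/4) = 4.09×10⁻⁵ T.
All 4 sides add in the same direction: B = 4 × 4.09×10⁻⁵ = 1.63×10⁻⁴ T.

B ≈ 163 μT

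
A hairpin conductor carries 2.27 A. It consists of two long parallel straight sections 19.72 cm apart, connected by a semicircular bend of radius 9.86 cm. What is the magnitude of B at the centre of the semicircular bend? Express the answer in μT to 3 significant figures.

The semicircular arc contributes B_arc = μ₀I·π/(4πR) = μ₀I/(4R) = 7.23×10⁻⁶ T.
Each semi-infinite lead is at perpendicular distance R = 0.0986 m from the centre, with the perpendicular foot at its near end, so it contributes μ₀I/(4πR); both point the same way, together 4.60×10⁻⁶ T.
Arc and leads all point the same direction: B = 7.23×10⁻⁶ + 4.60×10⁻⁶ = 1.18×10⁻⁵ T.

B ≈ 11.8 μT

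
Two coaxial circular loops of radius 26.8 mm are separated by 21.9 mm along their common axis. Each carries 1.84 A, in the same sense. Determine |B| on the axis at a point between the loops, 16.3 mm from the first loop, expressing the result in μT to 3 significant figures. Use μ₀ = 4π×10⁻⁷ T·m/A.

Each loop contributes B = μ₀IR²/[2(R²+z²)^(3/2)] on the axis, with z measured from that loop.
Loop 1 (z = 0.0163 m): B₁ = 2.69×10⁻⁵ T. Loop 2 (z = 0.0056 m): B₂ = 4.05×10⁻⁵ T.
The fields add: B = B₁ + B₂ = 6.74×10⁻⁵ T.

B ≈ 67.4 μT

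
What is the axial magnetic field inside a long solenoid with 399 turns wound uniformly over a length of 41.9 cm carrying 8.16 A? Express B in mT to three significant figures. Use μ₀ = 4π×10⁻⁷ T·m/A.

B ≈ 9.76 mT

Inside a long solenoid, B = μ₀nI with n = 952.3 turns/m.
B = 4π×10⁻⁷ × 952.3 × 8.16 = 9.76×10⁻³ T.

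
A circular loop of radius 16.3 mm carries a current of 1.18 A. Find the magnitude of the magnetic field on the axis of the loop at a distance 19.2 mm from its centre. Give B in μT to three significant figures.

On the axis of a circular loop, B = μ₀IR² / [2(R²+z²)^(3/2)].
R² + z² = (0.0163)² + (0.0192)² = 0.0006343 m², and (R²+z²)^(3/2) = 1.60×10⁻⁵ m³.
B = (4π×10⁻⁷ × 1.18 × 0.0002657) / (2 × 1.60×10⁻⁵) = 1.23×10⁻⁵ T.

B ≈ 12.3 μT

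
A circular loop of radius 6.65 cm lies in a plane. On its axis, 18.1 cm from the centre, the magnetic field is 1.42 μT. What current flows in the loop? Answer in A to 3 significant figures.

On the axis of a loop, B = μ₀IR²/[2(R²+z²)^(3/2)], so I = 2B(R²+z²)^(3/2)/(μ₀R²).
R² + z² = 0.004422 + 0.03276 = 0.03718 m²; raised to 3/2 gives 7.17×10⁻³ m³.
I = 2 × 1.42×10⁻⁶ × 7.17×10⁻³ / (1.26×10⁻⁶ × 0.004422) = 3.66 A.

I ≈ 3.66 A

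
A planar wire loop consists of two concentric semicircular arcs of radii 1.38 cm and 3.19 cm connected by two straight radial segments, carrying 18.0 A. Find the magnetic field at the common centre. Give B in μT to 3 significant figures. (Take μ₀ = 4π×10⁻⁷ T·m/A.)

B ≈ 233 μT

The radial connectors point toward the centre, so dl × r̂ = 0 and they contribute nothing.
Each semicircle gives μ₀I/(4R): inner arc 4.10×10⁻⁴ T, outer arc 1.77×10⁻⁴ T.
The two arcs carry current in opposite angular senses, so their fields oppose: B = |4.10×10⁻⁴ − 1.77×10⁻⁴| = 2.33×10⁻⁴ T.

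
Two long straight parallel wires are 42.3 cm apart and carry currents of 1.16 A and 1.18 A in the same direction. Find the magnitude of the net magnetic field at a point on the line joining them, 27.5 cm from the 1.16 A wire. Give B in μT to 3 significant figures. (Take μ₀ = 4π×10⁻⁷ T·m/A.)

Each long wire gives B = μ₀I/(2πd). Distances are d₁ = 0.275 m and d₂ = 0.148 m.
B₁ = 8.44×10⁻⁷ T, B₂ = 1.59×10⁻⁶ T.
Between parallel currents the two contributions point in opposite directions, so they subtract. B = |B₁ − B₂| = |8.44×10⁻⁷ − 1.59×10⁻⁶| = 7.51×10⁻⁷ T.

B ≈ 0.751 μT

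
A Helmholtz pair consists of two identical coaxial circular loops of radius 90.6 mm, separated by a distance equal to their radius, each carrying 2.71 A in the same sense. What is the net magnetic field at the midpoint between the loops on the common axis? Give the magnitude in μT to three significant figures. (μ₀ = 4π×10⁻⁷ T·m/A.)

B ≈ 26.9 μT

Each loop contributes B = μ₀IR²/[2(R²+z²)^(3/2)] on the axis, with z measured from that loop.
Loop 1 (z = 0.0453 m): B₁ = 1.34×10⁻⁵ T. Loop 2 (z = 0.0453 m): B₂ = 1.34×10⁻⁵ T.
The fields add: B = B₁ + B₂ = 2.69×10⁻⁵ T.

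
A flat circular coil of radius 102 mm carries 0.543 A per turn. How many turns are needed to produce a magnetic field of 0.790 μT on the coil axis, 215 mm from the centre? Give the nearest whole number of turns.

For an N-turn coil, B = Nμ₀IR²/[2(R²+z²)^(3/2)]. A single turn gives B₁ = 2.63×10⁻⁷ T with R = 0.102 m, z = 0.215 m.
N = B/B₁ = 7.90×10⁻⁷ / 2.63×10⁻⁷ = 3.00.

N = 3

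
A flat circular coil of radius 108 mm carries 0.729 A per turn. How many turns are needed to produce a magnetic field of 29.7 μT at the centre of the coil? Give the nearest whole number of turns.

For an N-turn coil, B = Nμ₀I/(2R). A single turn gives B₁ = 4.24×10⁻⁶ T with R = 0.108 m.
N = B/B₁ = 2.97×10⁻⁵ / 4.24×10⁻⁶ = 7.00.

N = 7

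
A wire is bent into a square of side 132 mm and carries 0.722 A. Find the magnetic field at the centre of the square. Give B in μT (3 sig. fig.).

B ≈ 6.19 μT

Each side is a finite straight segment at perpendicular distance d = a/(2 tan(π/4)) = 0.066 m from the centre, with end-angles ±π/4.
One side contributes B₁ = (μ₀I/4πd)·2 sin(π/4) = 1.55×10⁻⁶ T.
All 4 sides add in the same direction: B = 4 × 1.55×10⁻⁶ = 6.19×10⁻⁶ T.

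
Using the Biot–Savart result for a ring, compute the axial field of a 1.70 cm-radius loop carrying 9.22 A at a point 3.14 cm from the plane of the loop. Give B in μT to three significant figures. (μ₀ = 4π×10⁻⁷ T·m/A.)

B ≈ 36.8 μT

On the axis of a circular loop, B = μ₀IR² / [2(R²+z²)^(3/2)].
R² + z² = (0.017)² + (0.0314)² = 0.001275 m², and (R²+z²)^(3/2) = 4.55×10⁻⁵ m³.
B = (4π×10⁻⁷ × 9.22 × 0.000289) / (2 × 4.55×10⁻⁵) = 3.68×10⁻⁵ T.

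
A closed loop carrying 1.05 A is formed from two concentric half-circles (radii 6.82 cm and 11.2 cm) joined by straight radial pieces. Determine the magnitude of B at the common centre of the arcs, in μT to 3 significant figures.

B ≈ 1.89 μT

The radial connectors point toward the centre, so dl × r̂ = 0 and they contribute nothing.
Each semicircle gives μ₀I/(4R): inner arc 4.84×10⁻⁶ T, outer arc 2.95×10⁻⁶ T.
The two arcs carry current in opposite angular senses, so their fields oppose: B = |4.84×10⁻⁶ − 2.95×10⁻⁶| = 1.89×10⁻⁶ T.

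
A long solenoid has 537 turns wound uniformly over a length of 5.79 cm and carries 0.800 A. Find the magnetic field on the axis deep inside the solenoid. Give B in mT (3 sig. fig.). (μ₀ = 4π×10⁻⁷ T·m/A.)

Inside a long solenoid, B = μ₀nI with n = 9275 turns/m.
B = 4π×10⁻⁷ × 9275 × 0.800 = 9.32×10⁻³ T.

B ≈ 9.32 mT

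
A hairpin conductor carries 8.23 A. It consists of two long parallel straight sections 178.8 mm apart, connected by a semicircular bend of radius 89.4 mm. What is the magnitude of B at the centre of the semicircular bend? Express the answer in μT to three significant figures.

B ≈ 47.3 μT

The semicircular arc contributes B_arc = μ₀I·π/(4πR) = μ₀I/(4R) = 2.89×10⁻⁵ T.
Each semi-infinite lead is at perpendicular distance R = 0.0894 m from the centre, with the perpendicular foot at its near end, so it contributes μ₀I/(4πR); both point the same way, together 1.84×10⁻⁵ T.
Arc and leads all point the same direction: B = 2.89×10⁻⁵ + 1.84×10⁻⁵ = 4.73×10⁻⁵ T.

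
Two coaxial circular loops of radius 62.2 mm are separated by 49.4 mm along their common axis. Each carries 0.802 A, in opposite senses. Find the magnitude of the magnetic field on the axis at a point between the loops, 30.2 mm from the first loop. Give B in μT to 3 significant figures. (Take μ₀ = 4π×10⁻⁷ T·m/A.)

B ≈ 1.17 μT

Each loop contributes B = μ₀IR²/[2(R²+z²)^(3/2)] on the axis, with z measured from that loop.
Loop 1 (z = 0.0302 m): B₁ = 5.90×10⁻⁶ T. Loop 2 (z = 0.0192 m): B₂ = 7.07×10⁻⁶ T.
The fields oppose: B = |B₁ − B₂| = 1.17×10⁻⁶ T.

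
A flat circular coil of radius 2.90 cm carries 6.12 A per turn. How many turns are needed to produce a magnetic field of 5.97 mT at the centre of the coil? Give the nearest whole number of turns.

N = 45

For an N-turn coil, B = Nμ₀I/(2R). A single turn gives B₁ = 1.33×10⁻⁴ T with R = 0.029 m.
N = B/B₁ = 5.97×10⁻³ / 1.33×10⁻⁴ = 45.02.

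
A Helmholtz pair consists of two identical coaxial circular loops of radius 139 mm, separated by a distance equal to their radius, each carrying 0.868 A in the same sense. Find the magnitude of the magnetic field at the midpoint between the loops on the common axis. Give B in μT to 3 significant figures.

B ≈ 5.62 μT

Each loop contributes B = μ₀IR²/[2(R²+z²)^(3/2)] on the axis, with z measured from that loop.
Loop 1 (z = 0.0695 m): B₁ = 2.81×10⁻⁶ T. Loop 2 (z = 0.0695 m): B₂ = 2.81×10⁻⁶ T.
The fields add: B = B₁ + B₂ = 5.62×10⁻⁶ T.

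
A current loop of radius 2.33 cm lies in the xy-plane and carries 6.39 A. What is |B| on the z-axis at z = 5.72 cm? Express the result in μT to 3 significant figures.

B ≈ 9.25 μT

On the axis of a circular loop, B = μ₀IR² / [2(R²+z²)^(3/2)].
R² + z² = (0.0233)² + (0.0572)² = 0.003815 m², and (R²+z²)^(3/2) = 2.36×10⁻⁴ m³.
B = (4π×10⁻⁷ × 6.39 × 0.0005429) / (2 × 2.36×10⁻⁴) = 9.25×10⁻⁶ T.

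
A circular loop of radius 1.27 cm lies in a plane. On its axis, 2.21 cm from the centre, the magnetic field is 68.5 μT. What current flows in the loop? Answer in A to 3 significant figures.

I ≈ 11.2 A

On the axis of a loop, B = μ₀IR²/[2(R²+z²)^(3/2)], so I = 2B(R²+z²)^(3/2)/(μ₀R²).
R² + z² = 0.0001613 + 0.0004884 = 0.0006497 m²; raised to 3/2 gives 1.66×10⁻⁵ m³.
I = 2 × 6.85×10⁻⁵ × 1.66×10⁻⁵ / (1.26×10⁻⁶ × 0.0001613) = 11.2 A.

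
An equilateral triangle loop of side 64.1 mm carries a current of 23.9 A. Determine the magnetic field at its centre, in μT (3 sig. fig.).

B ≈ 671 μT

Each side is a finite straight segment at perpendicular distance d = a/(2 tan(π/3)) = 0.0185 m from the centre, with end-angles ±π/3.
One side contributes B₁ = (μ₀I/4πd)·2 sin(π/3) = 2.24×10⁻⁴ T.
All 3 sides add in the same direction: B = 3 × 2.24×10⁻⁴ = 6.71×10⁻⁴ T.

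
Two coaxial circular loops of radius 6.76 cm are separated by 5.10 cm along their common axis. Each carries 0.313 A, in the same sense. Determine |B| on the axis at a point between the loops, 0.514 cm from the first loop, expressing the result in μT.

B ≈ 4.53 μT

Each loop contributes B = μ₀IR²/[2(R²+z²)^(3/2)] on the axis, with z measured from that loop.
Loop 1 (z = 0.00514 m): B₁ = 2.88×10⁻⁶ T. Loop 2 (z = 0.04586 m): B₂ = 1.65×10⁻⁶ T.
The fields add: B = B₁ + B₂ = 4.53×10⁻⁶ T.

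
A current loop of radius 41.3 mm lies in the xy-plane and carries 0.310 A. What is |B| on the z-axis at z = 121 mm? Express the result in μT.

B ≈ 0.159 μT

On the axis of a circular loop, B = μ₀IR² / [2(R²+z²)^(3/2)].
R² + z² = (0.0413)² + (0.121)² = 0.01635 m², and (R²+z²)^(3/2) = 2.09×10⁻³ m³.
B = (4π×10⁻⁷ × 0.310 × 0.001706) / (2 × 2.09×10⁻³) = 1.59×10⁻⁷ T.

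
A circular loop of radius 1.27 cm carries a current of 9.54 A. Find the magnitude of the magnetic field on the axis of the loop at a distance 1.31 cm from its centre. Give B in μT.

B ≈ 159 μT

On the axis of a circular loop, B = μ₀IR² / [2(R²+z²)^(3/2)].
R² + z² = (0.0127)² + (0.0131)² = 0.0003329 m², and (R²+z²)^(3/2) = 6.07×10⁻⁶ m³.
B = (4π×10⁻⁷ × 9.54 × 0.0001613) / (2 × 6.07×10⁻⁶) = 1.59×10⁻⁴ T.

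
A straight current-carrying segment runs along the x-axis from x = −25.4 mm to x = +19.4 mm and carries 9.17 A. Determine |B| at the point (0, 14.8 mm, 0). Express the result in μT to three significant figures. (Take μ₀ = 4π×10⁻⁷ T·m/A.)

For a finite straight segment, B = (μ₀I/4πd)(sinθ₁ + sinθ₂), where θ₁, θ₂ are the angles from the perpendicular to each end.
The perpendicular distance is d = 0.0148 m; the end-offsets along the wire are a = 0.0254 m and b = 0.0194 m.
sinθ₁ = 0.0254/√(0.0254²+0.0148²) = 0.8640; sinθ₂ = 0.0194/√(0.0194²+0.0148²) = 0.7951.
B = (4π×10⁻⁷ × 9.17) / (4π × 0.0148) × (0.8640 + 0.7951) = 1.03×10⁻⁴ T.

B ≈ 103 μT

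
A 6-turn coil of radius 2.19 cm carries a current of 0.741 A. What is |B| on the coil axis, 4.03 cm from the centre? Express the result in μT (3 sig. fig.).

For an N-turn flat coil, B = Nμ₀IR²/[2(R²+z²)^(3/2)] with R = 0.0219 m, z = 0.0403 m.
B = 6 × 2.31×10⁻⁶ T = 1.39×10⁻⁵ T.

B ≈ 13.9 μT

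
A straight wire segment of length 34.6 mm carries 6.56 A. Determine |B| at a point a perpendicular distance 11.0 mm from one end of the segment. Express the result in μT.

B ≈ 56.8 μT

For a finite straight segment, B = (μ₀I/4πd)(sinθ₁ + sinθ₂), where θ₁, θ₂ are the angles from the perpendicular to each end.
The perpendicular foot is at one end, so the two end-offsets along the wire are 0 and L = 0.0346 m.
sinθ₁ = 0/√(0²+0.011²) = 0.0000; sinθ₂ = 0.0346/√(0.0346²+0.011²) = 0.9530.
B = (4π×10⁻⁷ × 6.56) / (4π × 0.011) × (0.0000 + 0.9530) = 5.68×10⁻⁵ T.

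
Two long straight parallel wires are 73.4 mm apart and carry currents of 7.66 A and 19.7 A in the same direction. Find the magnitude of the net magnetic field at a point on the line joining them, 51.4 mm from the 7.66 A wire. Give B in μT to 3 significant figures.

Each long wire gives B = μ₀I/(2πd). Distances are d₁ = 0.0514 m and d₂ = 0.022 m.
B₁ = 2.98×10⁻⁵ T, B₂ = 1.79×10⁻⁴ T.
Between parallel currents the two contributions point in opposite directions, so they subtract. B = |B₁ − B₂| = |2.98×10⁻⁵ − 1.79×10⁻⁴| = 1.49×10⁻⁴ T.

B ≈ 149 μT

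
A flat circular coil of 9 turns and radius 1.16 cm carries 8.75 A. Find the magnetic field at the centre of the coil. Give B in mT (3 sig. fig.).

For an N-turn flat coil, B = Nμ₀I/(2R) with R = 0.0116 m.
B = 9 × 4.74×10⁻⁴ T = 4.27×10⁻³ T.

B ≈ 4.27 mT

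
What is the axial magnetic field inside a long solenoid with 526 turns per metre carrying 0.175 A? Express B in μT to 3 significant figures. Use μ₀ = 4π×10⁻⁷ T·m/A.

Inside a long solenoid, B = μ₀nI with n = 526 turns/m.
B = 4π×10⁻⁷ × 526 × 0.175 = 1.16×10⁻⁴ T.

B ≈ 116 μT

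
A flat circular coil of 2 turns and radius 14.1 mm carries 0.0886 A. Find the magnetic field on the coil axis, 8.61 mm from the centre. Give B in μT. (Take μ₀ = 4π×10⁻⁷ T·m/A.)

For an N-turn flat coil, B = Nμ₀IR²/[2(R²+z²)^(3/2)] with R = 0.0141 m, z = 0.00861 m.
B = 2 × 2.45×10⁻⁶ T = 4.91×10⁻⁶ T.

B ≈ 4.91 μT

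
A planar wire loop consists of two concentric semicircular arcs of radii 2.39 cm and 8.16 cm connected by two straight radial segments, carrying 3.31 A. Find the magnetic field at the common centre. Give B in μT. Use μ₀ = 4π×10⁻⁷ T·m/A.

B ≈ 30.8 μT

The radial connectors point toward the centre, so dl × r̂ = 0 and they contribute nothing.
Each semicircle gives μ₀I/(4R): inner arc 4.35×10⁻⁵ T, outer arc 1.27×10⁻⁵ T.
The two arcs carry current in opposite angular senses, so their fields oppose: B = |4.35×10⁻⁵ − 1.27×10⁻⁵| = 3.08×10⁻⁵ T.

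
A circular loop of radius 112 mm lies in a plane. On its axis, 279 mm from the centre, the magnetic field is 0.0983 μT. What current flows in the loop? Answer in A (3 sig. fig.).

On the axis of a loop, B = μ₀IR²/[2(R²+z²)^(3/2)], so I = 2B(R²+z²)^(3/2)/(μ₀R²).
R² + z² = 0.01254 + 0.07784 = 0.09039 m²; raised to 3/2 gives 2.72×10⁻² m³.
I = 2 × 9.83×10⁻⁸ × 2.72×10⁻² / (1.26×10⁻⁶ × 0.01254) = 0.339 A.

I ≈ 0.339 A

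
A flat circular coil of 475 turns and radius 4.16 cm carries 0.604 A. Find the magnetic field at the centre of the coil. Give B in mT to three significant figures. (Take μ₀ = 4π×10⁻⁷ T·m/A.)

B ≈ 4.33 mT

For an N-turn flat coil, B = Nμ₀I/(2R) with R = 0.0416 m.
B = 475 × 9.12×10⁻⁶ T = 4.33×10⁻³ T.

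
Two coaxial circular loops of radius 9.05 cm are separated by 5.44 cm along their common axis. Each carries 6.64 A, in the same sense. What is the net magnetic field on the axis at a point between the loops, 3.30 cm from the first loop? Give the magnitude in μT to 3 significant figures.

Each loop contributes B = μ₀IR²/[2(R²+z²)^(3/2)] on the axis, with z measured from that loop.
Loop 1 (z = 0.033 m): B₁ = 3.82×10⁻⁵ T. Loop 2 (z = 0.0214 m): B₂ = 4.25×10⁻⁵ T.
The fields add: B = B₁ + B₂ = 8.07×10⁻⁵ T.

B ≈ 80.7 μT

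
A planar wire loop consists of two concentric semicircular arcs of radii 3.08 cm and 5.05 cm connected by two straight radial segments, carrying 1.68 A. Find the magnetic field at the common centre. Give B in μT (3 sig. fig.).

The radial connectors point toward the centre, so dl × r̂ = 0 and they contribute nothing.
Each semicircle gives μ₀I/(4R): inner arc 1.71×10⁻⁵ T, outer arc 1.05×10⁻⁵ T.
The two arcs carry current in opposite angular senses, so their fields oppose: B = |1.71×10⁻⁵ − 1.05×10⁻⁵| = 6.68×10⁻⁶ T.

B ≈ 6.68 μT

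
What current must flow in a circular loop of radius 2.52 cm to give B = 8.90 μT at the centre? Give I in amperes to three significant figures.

I ≈ 0.357 A

At the centre of a circular loop B = μ₀I/(2R), so I = 2RB/μ₀.
With R = 0.0252 m, I = 2 × 0.0252 × 8.90×10⁻⁶ / (4π×10⁻⁷) = 0.357 A.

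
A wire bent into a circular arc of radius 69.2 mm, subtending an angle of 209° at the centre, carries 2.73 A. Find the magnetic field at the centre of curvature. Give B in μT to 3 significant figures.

The Biot–Savart field of a circular arc at its centre is B = μ₀Iφ/(4πR), with φ = 3.648 rad.
B = (4π×10⁻⁷ × 2.73 × 3.648) / (4π × 0.0692) = 1.44×10⁻⁵ T.

B ≈ 14.4 μT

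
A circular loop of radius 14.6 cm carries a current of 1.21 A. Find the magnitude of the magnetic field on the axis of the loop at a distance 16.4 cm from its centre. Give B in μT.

On the axis of a circular loop, B = μ₀IR² / [2(R²+z²)^(3/2)].
R² + z² = (0.146)² + (0.164)² = 0.04821 m², and (R²+z²)^(3/2) = 1.06×10⁻² m³.
B = (4π×10⁻⁷ × 1.21 × 0.02132) / (2 × 1.06×10⁻²) = 1.53×10⁻⁶ T.

B ≈ 1.53 μT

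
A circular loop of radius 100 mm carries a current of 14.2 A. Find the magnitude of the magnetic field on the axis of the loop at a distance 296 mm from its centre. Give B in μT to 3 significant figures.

B ≈ 2.93 μT

On the axis of a circular loop, B = μ₀IR² / [2(R²+z²)^(3/2)].
R² + z² = (0.1)² + (0.296)² = 0.09762 m², and (R²+z²)^(3/2) = 3.05×10⁻² m³.
B = (4π×10⁻⁷ × 14.2 × 0.01) / (2 × 3.05×10⁻²) = 2.93×10⁻⁶ T.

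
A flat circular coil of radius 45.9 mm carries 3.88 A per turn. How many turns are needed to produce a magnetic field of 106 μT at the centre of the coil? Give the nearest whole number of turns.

N = 2

For an N-turn coil, B = Nμ₀I/(2R). A single turn gives B₁ = 5.31×10⁻⁵ T with R = 0.0459 m.
N = B/B₁ = 1.06×10⁻⁴ / 5.31×10⁻⁵ = 2.00.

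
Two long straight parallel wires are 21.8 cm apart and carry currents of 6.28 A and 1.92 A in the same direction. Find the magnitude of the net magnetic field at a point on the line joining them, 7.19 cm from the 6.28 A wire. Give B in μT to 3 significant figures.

B ≈ 14.8 μT

Each long wire gives B = μ₀I/(2πd). Distances are d₁ = 0.0719 m and d₂ = 0.1461 m.
B₁ = 1.75×10⁻⁵ T, B₂ = 2.63×10⁻⁶ T.
Between parallel currents the two contributions point in opposite directions, so they subtract. B = |B₁ − B₂| = |1.75×10⁻⁵ − 2.63×10⁻⁶| = 1.48×10⁻⁵ T.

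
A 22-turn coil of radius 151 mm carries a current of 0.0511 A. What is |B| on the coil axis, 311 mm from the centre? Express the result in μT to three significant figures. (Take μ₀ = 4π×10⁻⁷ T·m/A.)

For an N-turn flat coil, B = Nμ₀IR²/[2(R²+z²)^(3/2)] with R = 0.151 m, z = 0.311 m.
B = 22 × 1.77×10⁻⁸ T = 3.90×10⁻⁷ T.

B ≈ 0.390 μT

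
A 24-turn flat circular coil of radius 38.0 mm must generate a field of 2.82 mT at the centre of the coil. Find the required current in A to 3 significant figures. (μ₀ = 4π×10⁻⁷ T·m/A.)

For an N-turn coil, B = Nμ₀I/(2R) with R = 0.038 m, so I = 2RB/(Nμ₀) = 2 × 0.038 × 2.82×10⁻³ / (24 × 4π×10⁻⁷) = 7.11 A.

I ≈ 7.11 A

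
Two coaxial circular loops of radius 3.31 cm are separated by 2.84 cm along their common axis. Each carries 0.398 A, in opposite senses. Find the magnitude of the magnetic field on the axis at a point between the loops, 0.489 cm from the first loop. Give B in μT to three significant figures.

B ≈ 3.22 μT

Each loop contributes B = μ₀IR²/[2(R²+z²)^(3/2)] on the axis, with z measured from that loop.
Loop 1 (z = 0.00489 m): B₁ = 7.31×10⁻⁶ T. Loop 2 (z = 0.02351 m): B₂ = 4.09×10⁻⁶ T.
The fields oppose: B = |B₁ − B₂| = 3.22×10⁻⁶ T.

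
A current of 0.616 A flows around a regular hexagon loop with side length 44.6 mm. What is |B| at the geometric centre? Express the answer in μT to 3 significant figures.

B ≈ 9.57 μT

Each side is a finite straight segment at perpendicular distance d = a/(2 tan(π/6)) = 0.03862 m from the centre, with end-angles ±π/6.
One side contributes B₁ = (μ₀I/4πd)·2 sin(π/6) = 1.59×10⁻⁶ T.
All 6 sides add in the same direction: B = 6 × 1.59×10⁻⁶ = 9.57×10⁻⁶ T.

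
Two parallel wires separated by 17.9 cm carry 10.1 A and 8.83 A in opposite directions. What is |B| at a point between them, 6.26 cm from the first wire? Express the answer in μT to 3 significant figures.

B ≈ 47.4 μT

Each long wire gives B = μ₀I/(2πd). Distances are d₁ = 0.0626 m and d₂ = 0.1164 m.
B₁ = 3.23×10⁻⁵ T, B₂ = 1.52×10⁻⁵ T.
Between antiparallel currents both contributions point the same way, so they add. B = B₁ + B₂ = 3.23×10⁻⁵ + 1.52×10⁻⁵ = 4.74×10⁻⁵ T.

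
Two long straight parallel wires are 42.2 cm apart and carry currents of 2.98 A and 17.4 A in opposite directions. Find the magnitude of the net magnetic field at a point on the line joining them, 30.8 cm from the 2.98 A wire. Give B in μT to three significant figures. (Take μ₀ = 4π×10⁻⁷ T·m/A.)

B ≈ 32.5 μT

Each long wire gives B = μ₀I/(2πd). Distances are d₁ = 0.308 m and d₂ = 0.114 m.
B₁ = 1.94×10⁻⁶ T, B₂ = 3.05×10⁻⁵ T.
Between antiparallel currents both contributions point the same way, so they add. B = B₁ + B₂ = 1.94×10⁻⁶ + 3.05×10⁻⁵ = 3.25×10⁻⁵ T.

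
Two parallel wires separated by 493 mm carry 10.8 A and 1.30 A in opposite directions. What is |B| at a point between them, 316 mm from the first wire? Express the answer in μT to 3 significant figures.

B ≈ 8.30 μT

Each long wire gives B = μ₀I/(2πd). Distances are d₁ = 0.316 m and d₂ = 0.177 m.
B₁ = 6.84×10⁻⁶ T, B₂ = 1.47×10⁻⁶ T.
Between antiparallel currents both contributions point the same way, so they add. B = B₁ + B₂ = 6.84×10⁻⁶ + 1.47×10⁻⁶ = 8.30×10⁻⁶ T.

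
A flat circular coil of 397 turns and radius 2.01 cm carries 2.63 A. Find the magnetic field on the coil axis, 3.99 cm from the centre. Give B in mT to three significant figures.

B ≈ 2.97 mT

For an N-turn flat coil, B = Nμ₀IR²/[2(R²+z²)^(3/2)] with R = 0.0201 m, z = 0.0399 m.
B = 397 × 7.49×10⁻⁶ T = 2.97×10⁻³ T.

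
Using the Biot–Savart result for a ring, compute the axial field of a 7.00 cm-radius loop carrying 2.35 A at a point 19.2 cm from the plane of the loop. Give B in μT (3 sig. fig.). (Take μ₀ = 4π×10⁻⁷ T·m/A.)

B ≈ 0.848 μT

On the axis of a circular loop, B = μ₀IR² / [2(R²+z²)^(3/2)].
R² + z² = (0.07)² + (0.192)² = 0.04176 m², and (R²+z²)^(3/2) = 8.53×10⁻³ m³.
B = (4π×10⁻⁷ × 2.35 × 0.0049) / (2 × 8.53×10⁻³) = 8.48×10⁻⁷ T.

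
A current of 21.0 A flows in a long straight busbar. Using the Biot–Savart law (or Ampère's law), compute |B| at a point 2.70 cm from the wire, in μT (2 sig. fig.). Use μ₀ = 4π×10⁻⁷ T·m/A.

B ≈ 160 μT

For an infinitely long straight wire, B = μ₀I/(2πd).
B = (4π×10⁻⁷ × 21.0) / (2π × 0.027) = 1.56×10⁻⁴ T.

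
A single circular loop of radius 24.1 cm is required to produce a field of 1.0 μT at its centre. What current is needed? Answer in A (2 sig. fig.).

At the centre of a circular loop B = μ₀I/(2R), so I = 2RB/μ₀.
With R = 0.241 m, I = 2 × 0.241 × 1.00×10⁻⁶ / (4π×10⁻⁷) = 0.384 A.

I ≈ 0.38 A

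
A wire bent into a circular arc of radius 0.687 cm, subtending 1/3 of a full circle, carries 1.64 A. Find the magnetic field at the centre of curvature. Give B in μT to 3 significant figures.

B ≈ 50.0 μT

The Biot–Savart field of a circular arc at its centre is B = μ₀Iφ/(4πR), with φ = 2.094 rad.
B = (4π×10⁻⁷ × 1.64 × 2.094) / (4π × 0.00687) = 5.00×10⁻⁵ T.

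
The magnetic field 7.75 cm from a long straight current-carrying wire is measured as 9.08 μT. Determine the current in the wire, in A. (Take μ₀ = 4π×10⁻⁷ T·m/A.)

For a long straight wire B = μ₀I/(2πd), so I = 2πdB/μ₀.
I = 2π × 0.0775 × 9.08×10⁻⁶ / (4π×10⁻⁷) = 3.52 A.

I ≈ 3.52 A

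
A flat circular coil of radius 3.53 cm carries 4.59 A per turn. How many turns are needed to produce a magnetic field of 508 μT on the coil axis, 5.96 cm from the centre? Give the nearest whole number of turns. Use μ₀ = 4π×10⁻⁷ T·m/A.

N = 47

For an N-turn coil, B = Nμ₀IR²/[2(R²+z²)^(3/2)]. A single turn gives B₁ = 1.08×10⁻⁵ T with R = 0.0353 m, z = 0.0596 m.
N = B/B₁ = 5.08×10⁻⁴ / 1.08×10⁻⁵ = 46.98.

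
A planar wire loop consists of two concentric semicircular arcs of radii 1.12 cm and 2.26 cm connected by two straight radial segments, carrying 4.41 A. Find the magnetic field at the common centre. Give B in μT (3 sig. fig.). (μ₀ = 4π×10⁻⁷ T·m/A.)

B ≈ 62.4 μT

The radial connectors point toward the centre, so dl × r̂ = 0 and they contribute nothing.
Each semicircle gives μ₀I/(4R): inner arc 1.24×10⁻⁴ T, outer arc 6.13×10⁻⁵ T.
The two arcs carry current in opposite angular senses, so their fields oppose: B = |1.24×10⁻⁴ − 6.13×10⁻⁵| = 6.24×10⁻⁵ T.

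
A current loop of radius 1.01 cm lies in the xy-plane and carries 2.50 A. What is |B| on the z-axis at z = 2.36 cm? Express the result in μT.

On the axis of a circular loop, B = μ₀IR² / [2(R²+z²)^(3/2)].
R² + z² = (0.0101)² + (0.0236)² = 0.000659 m², and (R²+z²)^(3/2) = 1.69×10⁻⁵ m³.
B = (4π×10⁻⁷ × 2.50 × 0.000102) / (2 × 1.69×10⁻⁵) = 9.47×10⁻⁶ T.

B ≈ 9.47 μT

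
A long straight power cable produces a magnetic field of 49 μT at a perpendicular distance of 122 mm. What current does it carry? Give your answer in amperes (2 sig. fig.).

For a long straight wire B = μ₀I/(2πd), so I = 2πdB/μ₀.
I = 2π × 0.122 × 4.90×10⁻⁵ / (4π×10⁻⁷) = 29.9 A.

I ≈ 30 A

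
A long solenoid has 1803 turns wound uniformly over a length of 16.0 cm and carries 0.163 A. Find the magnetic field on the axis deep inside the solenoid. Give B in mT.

B ≈ 2.31 mT

Inside a long solenoid, B = μ₀nI with n = 1.127×10⁴ turns/m.
B = 4π×10⁻⁷ × 1.127×10⁴ × 0.163 = 2.31×10⁻³ T.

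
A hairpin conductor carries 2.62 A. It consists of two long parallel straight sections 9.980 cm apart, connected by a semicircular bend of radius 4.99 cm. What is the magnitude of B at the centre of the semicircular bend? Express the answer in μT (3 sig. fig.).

The semicircular arc contributes B_arc = μ₀I·π/(4πR) = μ₀I/(4R) = 1.65×10⁻⁵ T.
Each semi-infinite lead is at perpendicular distance R = 0.0499 m from the centre, with the perpendicular foot at its near end, so it contributes μ₀I/(4πR); both point the same way, together 1.05×10⁻⁵ T.
Arc and leads all point the same direction: B = 1.65×10⁻⁵ + 1.05×10⁻⁵ = 2.70×10⁻⁵ T.

B ≈ 27.0 μT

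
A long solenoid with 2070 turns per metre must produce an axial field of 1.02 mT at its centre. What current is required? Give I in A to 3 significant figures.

I ≈ 0.392 A

Inside a long solenoid B = μ₀nI with n = 2070 m⁻¹, so I = B/(μ₀n).
I = 1.02×10⁻³ / (4π×10⁻⁷ × 2070) = 0.392 A.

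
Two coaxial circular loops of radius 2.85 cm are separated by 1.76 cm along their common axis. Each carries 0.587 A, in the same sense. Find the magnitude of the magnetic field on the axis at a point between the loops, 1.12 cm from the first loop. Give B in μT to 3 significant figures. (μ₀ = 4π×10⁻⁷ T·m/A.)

Each loop contributes B = μ₀IR²/[2(R²+z²)^(3/2)] on the axis, with z measured from that loop.
Loop 1 (z = 0.0112 m): B₁ = 1.04×10⁻⁵ T. Loop 2 (z = 0.0064 m): B₂ = 1.20×10⁻⁵ T.
The fields add: B = B₁ + B₂ = 2.25×10⁻⁵ T.

B ≈ 22.5 μT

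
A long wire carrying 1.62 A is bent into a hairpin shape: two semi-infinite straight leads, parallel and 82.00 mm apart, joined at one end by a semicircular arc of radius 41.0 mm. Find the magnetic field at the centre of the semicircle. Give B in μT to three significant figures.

The semicircular arc contributes B_arc = μ₀I·π/(4πR) = μ₀I/(4R) = 1.24×10⁻⁵ T.
Each semi-infinite lead is at perpendicular distance R = 0.041 m from the centre, with the perpendicular foot at its near end, so it contributes μ₀I/(4πR); both point the same way, together 7.90×10⁻⁶ T.
Arc and leads all point the same direction: B = 1.24×10⁻⁵ + 7.90×10⁻⁶ = 2.03×10⁻⁵ T.

B ≈ 20.3 μT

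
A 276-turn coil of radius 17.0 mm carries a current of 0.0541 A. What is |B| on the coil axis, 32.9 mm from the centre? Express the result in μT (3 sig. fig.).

For an N-turn flat coil, B = Nμ₀IR²/[2(R²+z²)^(3/2)] with R = 0.017 m, z = 0.0329 m.
B = 276 × 1.93×10⁻⁷ T = 5.34×10⁻⁵ T.

B ≈ 53.4 μT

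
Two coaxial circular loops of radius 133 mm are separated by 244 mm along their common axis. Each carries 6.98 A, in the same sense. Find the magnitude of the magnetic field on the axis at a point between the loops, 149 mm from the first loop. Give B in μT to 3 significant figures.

B ≈ 27.5 μT

Each loop contributes B = μ₀IR²/[2(R²+z²)^(3/2)] on the axis, with z measured from that loop.
Loop 1 (z = 0.149 m): B₁ = 9.74×10⁻⁶ T. Loop 2 (z = 0.095 m): B₂ = 1.78×10⁻⁵ T.
The fields add: B = B₁ + B₂ = 2.75×10⁻⁵ T.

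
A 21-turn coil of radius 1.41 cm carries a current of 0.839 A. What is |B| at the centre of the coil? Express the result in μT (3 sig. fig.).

For an N-turn flat coil, B = Nμ₀I/(2R) with R = 0.0141 m.
B = 21 × 3.74×10⁻⁵ T = 7.85×10⁻⁴ T.

B ≈ 785 μT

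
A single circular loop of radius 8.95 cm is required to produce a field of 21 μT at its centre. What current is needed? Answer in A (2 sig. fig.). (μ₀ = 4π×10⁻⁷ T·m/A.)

At the centre of a circular loop B = μ₀I/(2R), so I = 2RB/μ₀.
With R = 0.0895 m, I = 2 × 0.0895 × 2.10×10⁻⁵ / (4π×10⁻⁷) = 2.99 A.

I ≈ 3.0 A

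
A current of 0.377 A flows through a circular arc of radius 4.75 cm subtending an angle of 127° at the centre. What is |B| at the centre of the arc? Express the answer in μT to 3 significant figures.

The Biot–Savart field of a circular arc at its centre is B = μ₀Iφ/(4πR), with φ = 2.217 rad.
B = (4π×10⁻⁷ × 0.377 × 2.217) / (4π × 0.0475) = 1.76×10⁻⁶ T.

B ≈ 1.76 μT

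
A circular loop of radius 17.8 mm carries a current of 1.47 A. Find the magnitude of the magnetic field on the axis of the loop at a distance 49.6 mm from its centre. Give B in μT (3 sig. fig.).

B ≈ 2.00 μT

On the axis of a circular loop, B = μ₀IR² / [2(R²+z²)^(3/2)].
R² + z² = (0.0178)² + (0.0496)² = 0.002777 m², and (R²+z²)^(3/2) = 1.46×10⁻⁴ m³.
B = (4π×10⁻⁷ × 1.47 × 0.0003168) / (2 × 1.46×10⁻⁴) = 2.00×10⁻⁶ T.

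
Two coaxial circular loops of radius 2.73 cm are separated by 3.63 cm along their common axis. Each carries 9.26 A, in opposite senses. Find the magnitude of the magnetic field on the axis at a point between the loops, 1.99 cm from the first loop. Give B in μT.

B ≈ 21.8 μT

Each loop contributes B = μ₀IR²/[2(R²+z²)^(3/2)] on the axis, with z measured from that loop.
Loop 1 (z = 0.0199 m): B₁ = 1.12×10⁻⁴ T. Loop 2 (z = 0.0164 m): B₂ = 1.34×10⁻⁴ T.
The fields oppose: B = |B₁ − B₂| = 2.18×10⁻⁵ T.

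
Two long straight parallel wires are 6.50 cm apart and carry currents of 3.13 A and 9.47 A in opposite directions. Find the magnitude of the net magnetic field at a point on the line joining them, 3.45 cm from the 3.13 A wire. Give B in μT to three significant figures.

B ≈ 80.2 μT

Each long wire gives B = μ₀I/(2πd). Distances are d₁ = 0.0345 m and d₂ = 0.0305 m.
B₁ = 1.81×10⁻⁵ T, B₂ = 6.21×10⁻⁵ T.
Between antiparallel currents both contributions point the same way, so they add. B = B₁ + B₂ = 1.81×10⁻⁵ + 6.21×10⁻⁵ = 8.02×10⁻⁵ T.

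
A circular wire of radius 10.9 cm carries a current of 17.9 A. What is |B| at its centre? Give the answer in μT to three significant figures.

B ≈ 103 μT

At the centre of a circular loop the Biot–Savart law gives B = μ₀I/(2R).
B = (4π×10⁻⁷ × 17.9) / (2 × 0.109) = 1.03×10⁻⁴ T.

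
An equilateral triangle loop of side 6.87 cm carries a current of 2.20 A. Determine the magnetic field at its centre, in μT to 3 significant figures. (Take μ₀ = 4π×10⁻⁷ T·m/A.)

B ≈ 57.6 μT

Each side is a finite straight segment at perpendicular distance d = a/(2 tan(π/3)) = 0.01983 m from the centre, with end-angles ±π/3.
One side contributes B₁ = (μ₀I/4πd)·2 sin(π/3) = 1.92×10⁻⁵ T.
All 3 sides add in the same direction: B = 3 × 1.92×10⁻⁵ = 5.76×10⁻⁵ T.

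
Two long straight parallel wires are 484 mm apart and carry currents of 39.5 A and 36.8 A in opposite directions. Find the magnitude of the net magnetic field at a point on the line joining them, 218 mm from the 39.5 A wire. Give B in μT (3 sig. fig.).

Each long wire gives B = μ₀I/(2πd). Distances are d₁ = 0.218 m and d₂ = 0.266 m.
B₁ = 3.62×10⁻⁵ T, B₂ = 2.77×10⁻⁵ T.
Between antiparallel currents both contributions point the same way, so they add. B = B₁ + B₂ = 3.62×10⁻⁵ + 2.77×10⁻⁵ = 6.39×10⁻⁵ T.

B ≈ 63.9 μT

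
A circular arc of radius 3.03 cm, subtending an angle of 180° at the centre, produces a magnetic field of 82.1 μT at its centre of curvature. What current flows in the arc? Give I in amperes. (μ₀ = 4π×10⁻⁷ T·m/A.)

I ≈ 7.92 A

For a circular arc, B = μ₀Iφ/(4πR) with φ in radians; here φ = 3.142 rad.
So I = 4πRB/(μ₀φ) = 4π × 0.0303 × 8.21×10⁻⁵ / (4π×10⁻⁷ × 3.142) = 7.92 A.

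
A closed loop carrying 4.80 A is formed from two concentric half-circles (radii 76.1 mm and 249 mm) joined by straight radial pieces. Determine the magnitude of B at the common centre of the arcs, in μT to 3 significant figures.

The radial connectors point toward the centre, so dl × r̂ = 0 and they contribute nothing.
Each semicircle gives μ₀I/(4R): inner arc 1.98×10⁻⁵ T, outer arc 6.06×10⁻⁶ T.
The two arcs carry current in opposite angular senses, so their fields oppose: B = |1.98×10⁻⁵ − 6.06×10⁻⁶| = 1.38×10⁻⁵ T.

B ≈ 13.8 μT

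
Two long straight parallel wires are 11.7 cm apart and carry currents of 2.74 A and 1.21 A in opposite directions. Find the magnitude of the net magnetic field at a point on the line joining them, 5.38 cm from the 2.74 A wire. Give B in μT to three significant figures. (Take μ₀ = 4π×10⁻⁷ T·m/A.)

B ≈ 14.0 μT

Each long wire gives B = μ₀I/(2πd). Distances are d₁ = 0.0538 m and d₂ = 0.0632 m.
B₁ = 1.02×10⁻⁵ T, B₂ = 3.83×10⁻⁶ T.
Between antiparallel currents both contributions point the same way, so they add. B = B₁ + B₂ = 1.02×10⁻⁵ + 3.83×10⁻⁶ = 1.40×10⁻⁵ T.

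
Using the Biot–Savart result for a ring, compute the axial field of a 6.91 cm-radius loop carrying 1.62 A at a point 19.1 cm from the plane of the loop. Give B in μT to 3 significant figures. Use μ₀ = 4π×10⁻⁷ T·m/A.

B ≈ 0.580 μT

On the axis of a circular loop, B = μ₀IR² / [2(R²+z²)^(3/2)].
R² + z² = (0.0691)² + (0.191)² = 0.04126 m², and (R²+z²)^(3/2) = 8.38×10⁻³ m³.
B = (4π×10⁻⁷ × 1.62 × 0.004775) / (2 × 8.38×10⁻³) = 5.80×10⁻⁷ T.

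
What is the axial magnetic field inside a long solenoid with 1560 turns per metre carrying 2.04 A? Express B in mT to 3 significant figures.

B ≈ 4.00 mT

Inside a long solenoid, B = μ₀nI with n = 1560 turns/m.
B = 4π×10⁻⁷ × 1560 × 2.04 = 4.00×10⁻³ T.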